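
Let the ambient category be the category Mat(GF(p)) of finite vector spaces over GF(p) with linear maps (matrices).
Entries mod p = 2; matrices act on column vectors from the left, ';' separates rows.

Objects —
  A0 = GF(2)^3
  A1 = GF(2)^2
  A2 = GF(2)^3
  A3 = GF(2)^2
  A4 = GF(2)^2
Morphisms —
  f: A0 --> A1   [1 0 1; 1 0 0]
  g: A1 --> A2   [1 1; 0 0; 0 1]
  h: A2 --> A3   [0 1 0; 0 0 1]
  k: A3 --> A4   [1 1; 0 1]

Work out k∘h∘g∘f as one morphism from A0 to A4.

  e0=⟨1,0,0⟩ f-->⟨1,1⟩ g-->⟨0,0,1⟩ h-->⟨0,1⟩ k-->⟨1,1⟩
  e1=⟨0,1,0⟩ f-->⟨0,0⟩ g-->⟨0,0,0⟩ h-->⟨0,0⟩ k-->⟨0,0⟩
  e2=⟨0,0,1⟩ f-->⟨1,0⟩ g-->⟨1,0,0⟩ h-->⟨0,0⟩ k-->⟨0,0⟩
result: [1 0 0; 1 0 0]

Answer: [1 0 0; 1 0 0]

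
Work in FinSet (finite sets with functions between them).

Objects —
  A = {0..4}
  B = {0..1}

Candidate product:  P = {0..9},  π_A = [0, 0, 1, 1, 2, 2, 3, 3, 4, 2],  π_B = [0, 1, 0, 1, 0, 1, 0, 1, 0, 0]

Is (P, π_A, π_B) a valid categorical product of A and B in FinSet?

Answer: NOT A VALID PRODUCT — duplicate pair at indices 4,9

Derivation:
|A|·|B| = 5·2 = 10;  |P| = 10
Check the pairing map k ↦ (π_A(k), π_B(k)):
  0 : (0,0)
  1 : (0,1)
  2 : (1,0)
  3 : (1,1)
  4 : (2,0)
  5 : (2,1)
  6 : (3,0)
  7 : (3,1)
  8 : (4,0)
  9 : (2,0)  ✗ repeats pair of k=4
distinct pairs in image: 9 / 10 needed
  → (2,0) hit at k=4 and k=9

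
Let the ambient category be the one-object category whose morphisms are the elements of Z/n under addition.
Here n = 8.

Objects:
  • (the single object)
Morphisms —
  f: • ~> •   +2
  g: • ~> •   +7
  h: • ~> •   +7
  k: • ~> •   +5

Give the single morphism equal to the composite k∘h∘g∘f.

  0 +2≡2 +7≡1 +7≡0 +5≡5  (mod 8)
composite: +5

Answer: +5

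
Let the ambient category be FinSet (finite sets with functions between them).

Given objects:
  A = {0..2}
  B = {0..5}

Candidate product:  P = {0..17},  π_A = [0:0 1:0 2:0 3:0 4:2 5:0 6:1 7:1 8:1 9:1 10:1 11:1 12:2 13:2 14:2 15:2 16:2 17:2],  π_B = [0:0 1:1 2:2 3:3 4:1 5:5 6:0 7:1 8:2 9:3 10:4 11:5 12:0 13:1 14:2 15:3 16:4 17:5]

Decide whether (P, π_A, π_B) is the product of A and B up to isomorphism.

|A|·|B| = 3·6 = 18;  |P| = 18
Check the pairing map k ↦ (π_A(k), π_B(k)):
  0 : (0,0)
  1 : (0,1)
  2 : (0,2)
  3 : (0,3)
  4 : (2,1)
  5 : (0,5)
  6 : (1,0)
  7 : (1,1)
  8 : (1,2)
  9 : (1,3)
  10 : (1,4)
  11 : (1,5)
  12 : (2,0)
  13 : (2,1)  ✗ repeats pair of k=4
  14 : (2,2)
  15 : (2,3)
  16 : (2,4)
  17 : (2,5)
distinct pairs in image: 17 / 18 needed
  → (2,1) hit at k=4 and k=13

Answer: NOT A VALID PRODUCT — duplicate pair at indices 13,4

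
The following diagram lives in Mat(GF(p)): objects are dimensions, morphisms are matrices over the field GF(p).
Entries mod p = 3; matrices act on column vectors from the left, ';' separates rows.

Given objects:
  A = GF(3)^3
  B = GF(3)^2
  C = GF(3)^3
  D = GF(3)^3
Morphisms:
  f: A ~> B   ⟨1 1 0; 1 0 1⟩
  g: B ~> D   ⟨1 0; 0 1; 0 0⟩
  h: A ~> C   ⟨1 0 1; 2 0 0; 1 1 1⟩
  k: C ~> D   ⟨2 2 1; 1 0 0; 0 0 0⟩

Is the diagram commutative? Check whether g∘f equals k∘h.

Along f;g (path 1):
  e0=⟨1,0,0⟩ f~>⟨1,1⟩ g~>⟨1,1,0⟩
  e1=⟨0,1,0⟩ f~>⟨1,0⟩ g~>⟨1,0,0⟩
  e2=⟨0,0,1⟩ f~>⟨0,1⟩ g~>⟨0,1,0⟩
  composite₁ = ⟨1 1 0; 1 0 1; 0 0 0⟩
Along h;k (path 2):
  e0=⟨1,0,0⟩ h~>⟨1,2,1⟩ k~>⟨1,1,0⟩
  e1=⟨0,1,0⟩ h~>⟨0,0,1⟩ k~>⟨1,0,0⟩
  e2=⟨0,0,1⟩ h~>⟨1,0,1⟩ k~>⟨0,1,0⟩
  composite₂ = ⟨1 1 0; 1 0 1; 0 0 0⟩
Equal? equal; square commutes

Answer: COMMUTES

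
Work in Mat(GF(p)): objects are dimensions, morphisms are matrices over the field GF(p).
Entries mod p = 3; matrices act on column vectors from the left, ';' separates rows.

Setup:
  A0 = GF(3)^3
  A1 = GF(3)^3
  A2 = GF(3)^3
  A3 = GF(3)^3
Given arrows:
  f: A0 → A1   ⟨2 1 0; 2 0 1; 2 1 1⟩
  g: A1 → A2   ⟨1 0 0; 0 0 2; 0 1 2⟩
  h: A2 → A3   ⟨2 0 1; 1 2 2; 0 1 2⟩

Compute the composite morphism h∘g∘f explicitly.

  e0=(1,0,0) f→(2,2,2) g→(2,1,0) h→(1,1,1)
  e1=(0,1,0) f→(1,0,1) g→(1,2,2) h→(1,0,0)
  e2=(0,0,1) f→(0,1,1) g→(0,2,0) h→(0,1,2)
result: ⟨1 1 0; 1 0 1; 1 0 2⟩

Answer: ⟨1 1 0; 1 0 1; 1 0 2⟩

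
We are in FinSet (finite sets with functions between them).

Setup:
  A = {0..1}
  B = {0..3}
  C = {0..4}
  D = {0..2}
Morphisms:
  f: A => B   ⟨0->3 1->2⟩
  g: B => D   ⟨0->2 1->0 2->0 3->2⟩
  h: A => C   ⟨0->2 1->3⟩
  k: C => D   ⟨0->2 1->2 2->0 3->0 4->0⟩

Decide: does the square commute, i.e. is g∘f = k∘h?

Answer: DOES NOT COMMUTE

Work:
1) trace f;g:
  0 f=>3 g=>2
  1 f=>2 g=>0
  ⟦path⟧₁ = ⟨0->2 1->0⟩
2) trace h;k:
  0 h=>2 k=>0
  1 h=>3 k=>0
  ⟦path⟧₂ = ⟨0->0 1->0⟩
Equal? distinct morphisms ✗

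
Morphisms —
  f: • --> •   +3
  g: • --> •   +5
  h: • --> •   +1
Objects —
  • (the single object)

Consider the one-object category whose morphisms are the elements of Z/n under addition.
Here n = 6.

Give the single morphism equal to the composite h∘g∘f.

Answer: +3

Work:
  0 +3≡3 +5≡2 +1≡3  (mod 6)
⟦path⟧: +3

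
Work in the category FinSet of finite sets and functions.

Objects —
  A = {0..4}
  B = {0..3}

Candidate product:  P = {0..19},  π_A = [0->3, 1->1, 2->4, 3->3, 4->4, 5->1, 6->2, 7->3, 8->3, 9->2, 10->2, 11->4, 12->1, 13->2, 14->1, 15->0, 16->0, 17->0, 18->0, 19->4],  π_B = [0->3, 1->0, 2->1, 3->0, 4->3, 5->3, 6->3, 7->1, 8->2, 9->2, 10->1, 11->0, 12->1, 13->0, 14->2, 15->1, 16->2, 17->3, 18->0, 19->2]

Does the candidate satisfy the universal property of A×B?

|A|·|B| = 5·4 = 20;  |P| = 20
Check the pairing map k ↦ (π_A(k), π_B(k)):
  0 -> (3,3)
  1 -> (1,0)
  2 -> (4,1)
  3 -> (3,0)
  4 -> (4,3)
  5 -> (1,3)
  6 -> (2,3)
  7 -> (3,1)
  8 -> (3,2)
  9 -> (2,2)
  10 -> (2,1)
  11 -> (4,0)
  12 -> (1,1)
  13 -> (2,0)
  14 -> (1,2)
  15 -> (0,1)
  16 -> (0,2)
  17 -> (0,3)
  18 -> (0,0)
  19 -> (4,2)
distinct pairs in image: 20 / 20 needed
  → bijection onto A×B; projections well-typed.

Answer: VALID PRODUCT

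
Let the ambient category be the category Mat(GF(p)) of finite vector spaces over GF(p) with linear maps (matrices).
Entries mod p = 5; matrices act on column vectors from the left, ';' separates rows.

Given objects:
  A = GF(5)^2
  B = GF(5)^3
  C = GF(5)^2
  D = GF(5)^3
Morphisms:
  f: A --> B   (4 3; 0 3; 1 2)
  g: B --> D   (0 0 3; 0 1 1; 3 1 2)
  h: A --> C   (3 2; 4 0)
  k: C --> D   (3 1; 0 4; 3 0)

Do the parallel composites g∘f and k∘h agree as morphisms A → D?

1) trace f;g:
  e0=⟨1,0⟩ f-->⟨4,0,1⟩ g-->⟨3,1,4⟩
  e1=⟨0,1⟩ f-->⟨3,3,2⟩ g-->⟨1,0,1⟩
  composite₁ = (3 1; 1 0; 4 1)
2) trace h;k:
  e0=⟨1,0⟩ h-->⟨3,4⟩ k-->⟨3,1,4⟩
  e1=⟨0,1⟩ h-->⟨2,0⟩ k-->⟨1,0,1⟩
  composite₂ = (3 1; 1 0; 4 1)
Equal? equal; square commutes

Answer: COMMUTES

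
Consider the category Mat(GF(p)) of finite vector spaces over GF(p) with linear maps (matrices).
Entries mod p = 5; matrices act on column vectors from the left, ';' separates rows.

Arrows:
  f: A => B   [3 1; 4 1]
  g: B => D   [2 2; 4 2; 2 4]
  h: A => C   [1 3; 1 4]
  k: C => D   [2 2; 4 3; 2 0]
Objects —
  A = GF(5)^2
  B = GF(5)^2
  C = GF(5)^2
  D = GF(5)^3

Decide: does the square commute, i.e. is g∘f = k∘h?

1) trace f;g:
  e0=⟨1,0⟩ f=>⟨3,4⟩ g=>⟨4,0,2⟩
  e1=⟨0,1⟩ f=>⟨1,1⟩ g=>⟨4,1,1⟩
  ⟦path⟧₁ = [4 4; 0 1; 2 1]
2) trace h;k:
  e0=⟨1,0⟩ h=>⟨1,1⟩ k=>⟨4,2,2⟩
  e1=⟨0,1⟩ h=>⟨3,4⟩ k=>⟨4,4,1⟩
  ⟦path⟧₂ = [4 4; 2 4; 2 1]
Equal? NO — does not commute

Answer: DOES NOT COMMUTE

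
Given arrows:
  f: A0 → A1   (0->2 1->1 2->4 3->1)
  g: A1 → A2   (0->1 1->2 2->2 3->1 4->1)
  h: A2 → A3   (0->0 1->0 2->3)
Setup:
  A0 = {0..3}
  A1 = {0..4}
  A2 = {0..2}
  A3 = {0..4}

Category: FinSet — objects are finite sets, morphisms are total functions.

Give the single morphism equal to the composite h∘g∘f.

  0 f→2 g→2 h→3
  1 f→1 g→2 h→3
  2 f→4 g→1 h→0
  3 f→1 g→2 h→3
composite: (0->3 1->3 2->0 3->3)

Answer: (0->3 1->3 2->0 3->3)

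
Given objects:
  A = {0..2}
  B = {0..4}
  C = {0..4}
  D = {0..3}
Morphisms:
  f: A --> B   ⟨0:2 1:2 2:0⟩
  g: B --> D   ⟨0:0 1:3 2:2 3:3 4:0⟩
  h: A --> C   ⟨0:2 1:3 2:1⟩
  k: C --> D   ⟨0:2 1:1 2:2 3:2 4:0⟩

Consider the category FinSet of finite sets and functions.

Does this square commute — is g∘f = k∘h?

Answer: DOES NOT COMMUTE

Work:
Path 1 = f;g:
  0 f-->2 g-->2
  1 f-->2 g-->2
  2 f-->0 g-->0
  composite₁ = ⟨0:2 1:2 2:0⟩
Path 2 = h;k:
  0 h-->2 k-->2
  1 h-->3 k-->2
  2 h-->1 k-->1
  composite₂ = ⟨0:2 1:2 2:1⟩
Equal? NO — does not commute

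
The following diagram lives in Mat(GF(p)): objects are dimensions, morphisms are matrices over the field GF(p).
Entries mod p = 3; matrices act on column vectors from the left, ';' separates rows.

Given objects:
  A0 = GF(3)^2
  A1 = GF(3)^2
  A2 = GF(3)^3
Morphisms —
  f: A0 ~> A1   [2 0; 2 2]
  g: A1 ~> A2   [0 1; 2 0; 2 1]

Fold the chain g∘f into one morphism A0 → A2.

Answer: [2 2; 1 0; 0 2]

Work:
  e0=⟨1,0⟩ f~>⟨2,2⟩ g~>⟨2,1,0⟩
  e1=⟨0,1⟩ f~>⟨0,2⟩ g~>⟨2,0,2⟩
result: [2 2; 1 0; 0 2]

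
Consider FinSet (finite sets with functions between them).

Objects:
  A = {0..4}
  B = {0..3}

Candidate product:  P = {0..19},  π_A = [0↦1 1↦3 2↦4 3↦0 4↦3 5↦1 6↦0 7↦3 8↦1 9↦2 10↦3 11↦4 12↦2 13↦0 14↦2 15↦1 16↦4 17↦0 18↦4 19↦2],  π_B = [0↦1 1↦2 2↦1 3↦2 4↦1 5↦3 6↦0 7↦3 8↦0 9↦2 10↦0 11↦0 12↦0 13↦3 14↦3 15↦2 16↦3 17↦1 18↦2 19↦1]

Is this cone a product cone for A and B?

Answer: VALID PRODUCT

Derivation:
|A|·|B| = 5·4 = 20;  |P| = 20
Check the pairing map k ↦ (π_A(k), π_B(k)):
  0 ↦ (1,1)
  1 ↦ (3,2)
  2 ↦ (4,1)
  3 ↦ (0,2)
  4 ↦ (3,1)
  5 ↦ (1,3)
  6 ↦ (0,0)
  7 ↦ (3,3)
  8 ↦ (1,0)
  9 ↦ (2,2)
  10 ↦ (3,0)
  11 ↦ (4,0)
  12 ↦ (2,0)
  13 ↦ (0,3)
  14 ↦ (2,3)
  15 ↦ (1,2)
  16 ↦ (4,3)
  17 ↦ (0,1)
  18 ↦ (4,2)
  19 ↦ (2,1)
distinct pairs in image: 20 / 20 needed
  → bijection onto A×B; projections well-typed.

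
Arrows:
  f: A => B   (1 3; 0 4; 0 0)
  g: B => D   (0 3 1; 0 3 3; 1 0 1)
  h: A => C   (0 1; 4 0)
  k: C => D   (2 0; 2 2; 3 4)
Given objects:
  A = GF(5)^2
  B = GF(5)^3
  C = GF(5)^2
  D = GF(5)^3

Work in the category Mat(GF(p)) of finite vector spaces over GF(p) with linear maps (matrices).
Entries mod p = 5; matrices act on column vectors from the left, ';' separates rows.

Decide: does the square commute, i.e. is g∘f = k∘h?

Answer: DOES NOT COMMUTE

Trace:
Along f;g (path 1):
  e0=⟨1,0⟩ f=>⟨1,0,0⟩ g=>⟨0,0,1⟩
  e1=⟨0,1⟩ f=>⟨3,4,0⟩ g=>⟨2,2,3⟩
  result₁ = (0 2; 0 2; 1 3)
Along h;k (path 2):
  e0=⟨1,0⟩ h=>⟨0,4⟩ k=>⟨0,3,1⟩
  e1=⟨0,1⟩ h=>⟨1,0⟩ k=>⟨2,2,3⟩
  result₂ = (0 2; 3 2; 1 3)
Equal? differ; not commutative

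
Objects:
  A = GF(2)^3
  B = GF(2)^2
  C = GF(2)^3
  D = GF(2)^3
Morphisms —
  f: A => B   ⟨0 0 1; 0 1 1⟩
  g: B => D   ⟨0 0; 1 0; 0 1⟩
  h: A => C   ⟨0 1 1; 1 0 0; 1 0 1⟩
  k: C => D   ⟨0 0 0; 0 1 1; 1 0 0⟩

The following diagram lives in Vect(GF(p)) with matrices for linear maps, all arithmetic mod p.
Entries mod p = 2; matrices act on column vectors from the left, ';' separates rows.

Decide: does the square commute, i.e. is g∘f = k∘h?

Path 1 = f;g:
  e0=(1,0,0) f=>(0,0) g=>(0,0,0)
  e1=(0,1,0) f=>(0,1) g=>(0,0,1)
  e2=(0,0,1) f=>(1,1) g=>(0,1,1)
  result₁ = ⟨0 0 0; 0 0 1; 0 1 1⟩
Path 2 = h;k:
  e0=(1,0,0) h=>(0,1,1) k=>(0,0,0)
  e1=(0,1,0) h=>(1,0,0) k=>(0,0,1)
  e2=(0,0,1) h=>(1,0,1) k=>(0,1,1)
  result₂ = ⟨0 0 0; 0 0 1; 0 1 1⟩
Equal? same morphism ✓

Answer: COMMUTES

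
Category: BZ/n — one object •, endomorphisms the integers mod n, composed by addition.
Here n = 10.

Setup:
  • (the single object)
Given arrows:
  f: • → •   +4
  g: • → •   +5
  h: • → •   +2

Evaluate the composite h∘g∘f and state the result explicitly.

Answer: +1

Work:
  0 +4≡4 +5≡9 +2≡1  (mod 10)
⟦path⟧: +1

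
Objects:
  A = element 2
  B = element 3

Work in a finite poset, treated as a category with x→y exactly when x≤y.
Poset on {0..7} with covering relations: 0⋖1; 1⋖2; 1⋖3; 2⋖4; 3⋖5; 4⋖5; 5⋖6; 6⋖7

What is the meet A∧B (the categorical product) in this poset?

Common predecessors of 2,3: {0,1}
  0 ≤ 1
  1 ≤ 1
glb = 1

Answer: A∧B = 1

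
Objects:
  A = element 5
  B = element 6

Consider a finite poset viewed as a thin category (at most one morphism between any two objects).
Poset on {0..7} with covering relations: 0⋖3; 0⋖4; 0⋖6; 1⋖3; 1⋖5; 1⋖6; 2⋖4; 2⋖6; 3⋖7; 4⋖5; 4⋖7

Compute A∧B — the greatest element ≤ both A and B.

Answer: NO MEET EXISTS

Derivation:
Common predecessors of 5,6: {0,1,2}
  maximal lower bounds 0 and 1 are incomparable: neither 0≤1 nor 1≤0
→ no greatest lower bound exists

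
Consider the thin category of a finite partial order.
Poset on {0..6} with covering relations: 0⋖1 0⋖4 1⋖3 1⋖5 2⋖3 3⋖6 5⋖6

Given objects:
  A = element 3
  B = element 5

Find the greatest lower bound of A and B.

Common predecessors of 3,5: {0,1}
  0 <= 1
  1 <= 1
glb = 1

Answer: A∧B = 1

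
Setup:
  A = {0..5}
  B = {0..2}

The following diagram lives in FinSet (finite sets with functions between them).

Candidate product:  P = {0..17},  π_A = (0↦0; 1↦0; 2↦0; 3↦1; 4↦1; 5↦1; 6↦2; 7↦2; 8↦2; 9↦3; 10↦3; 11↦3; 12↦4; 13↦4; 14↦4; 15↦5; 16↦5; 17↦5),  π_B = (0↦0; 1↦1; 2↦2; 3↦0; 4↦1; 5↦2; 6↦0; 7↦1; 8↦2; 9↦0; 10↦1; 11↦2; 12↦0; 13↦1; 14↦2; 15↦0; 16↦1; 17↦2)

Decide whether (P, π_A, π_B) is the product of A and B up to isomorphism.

Answer: VALID PRODUCT

Derivation:
|A|·|B| = 6·3 = 18;  |P| = 18
Check the pairing map k ↦ (π_A(k), π_B(k)):
  0 ↦ (0,0)
  1 ↦ (0,1)
  2 ↦ (0,2)
  3 ↦ (1,0)
  4 ↦ (1,1)
  5 ↦ (1,2)
  6 ↦ (2,0)
  7 ↦ (2,1)
  8 ↦ (2,2)
  9 ↦ (3,0)
  10 ↦ (3,1)
  11 ↦ (3,2)
  12 ↦ (4,0)
  13 ↦ (4,1)
  14 ↦ (4,2)
  15 ↦ (5,0)
  16 ↦ (5,1)
  17 ↦ (5,2)
distinct pairs in image: 18 / 18 needed
  → bijection onto A×B; projections well-typed.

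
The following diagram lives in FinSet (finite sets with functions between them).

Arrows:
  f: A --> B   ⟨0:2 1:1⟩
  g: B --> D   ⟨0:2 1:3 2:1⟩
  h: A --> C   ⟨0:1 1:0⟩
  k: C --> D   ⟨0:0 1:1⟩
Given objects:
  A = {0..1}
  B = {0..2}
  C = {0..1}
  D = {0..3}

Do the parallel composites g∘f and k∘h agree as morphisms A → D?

Along f;g (path 1):
  0 f-->2 g-->1
  1 f-->1 g-->3
  composite₁ = ⟨0:1 1:3⟩
Along h;k (path 2):
  0 h-->1 k-->1
  1 h-->0 k-->0
  composite₂ = ⟨0:1 1:0⟩
Equal? differ; not commutative

Answer: DOES NOT COMMUTE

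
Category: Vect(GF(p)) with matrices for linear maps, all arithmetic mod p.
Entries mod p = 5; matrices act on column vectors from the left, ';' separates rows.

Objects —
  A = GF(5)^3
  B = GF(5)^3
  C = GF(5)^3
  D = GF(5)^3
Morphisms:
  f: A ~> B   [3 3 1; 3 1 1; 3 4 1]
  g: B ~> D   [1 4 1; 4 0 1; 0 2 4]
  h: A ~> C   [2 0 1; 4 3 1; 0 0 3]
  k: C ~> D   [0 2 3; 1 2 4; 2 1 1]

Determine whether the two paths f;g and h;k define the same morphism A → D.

1) trace f;g:
  e0=⟨1,0,0⟩ f~>⟨3,3,3⟩ g~>⟨3,0,3⟩
  e1=⟨0,1,0⟩ f~>⟨3,1,4⟩ g~>⟨1,1,3⟩
  e2=⟨0,0,1⟩ f~>⟨1,1,1⟩ g~>⟨1,0,1⟩
  composite₁ = [3 1 1; 0 1 0; 3 3 1]
2) trace h;k:
  e0=⟨1,0,0⟩ h~>⟨2,4,0⟩ k~>⟨3,0,3⟩
  e1=⟨0,1,0⟩ h~>⟨0,3,0⟩ k~>⟨1,1,3⟩
  e2=⟨0,0,1⟩ h~>⟨1,1,3⟩ k~>⟨1,0,1⟩
  composite₂ = [3 1 1; 0 1 0; 3 3 1]
Equal? same morphism ✓

Answer: COMMUTES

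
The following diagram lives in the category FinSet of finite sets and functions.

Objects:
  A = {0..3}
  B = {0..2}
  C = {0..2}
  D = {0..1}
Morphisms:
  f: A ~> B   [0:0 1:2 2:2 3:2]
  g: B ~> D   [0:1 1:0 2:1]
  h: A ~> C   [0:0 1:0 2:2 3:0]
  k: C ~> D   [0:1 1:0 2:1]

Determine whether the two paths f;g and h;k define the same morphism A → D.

Path 1 = f;g:
  0 f~>0 g~>1
  1 f~>2 g~>1
  2 f~>2 g~>1
  3 f~>2 g~>1
  composite₁ = [0:1 1:1 2:1 3:1]
Path 2 = h;k:
  0 h~>0 k~>1
  1 h~>0 k~>1
  2 h~>2 k~>1
  3 h~>0 k~>1
  composite₂ = [0:1 1:1 2:1 3:1]
Equal? equal; square commutes

Answer: COMMUTES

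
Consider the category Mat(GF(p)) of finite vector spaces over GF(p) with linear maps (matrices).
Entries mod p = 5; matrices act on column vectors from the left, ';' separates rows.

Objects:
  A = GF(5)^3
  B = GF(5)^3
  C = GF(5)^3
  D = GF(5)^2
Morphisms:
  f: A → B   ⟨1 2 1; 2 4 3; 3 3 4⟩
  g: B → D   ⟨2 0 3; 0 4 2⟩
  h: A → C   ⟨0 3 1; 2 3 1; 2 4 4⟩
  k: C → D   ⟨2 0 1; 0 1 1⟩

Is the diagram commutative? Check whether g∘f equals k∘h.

Path 1 = f;g:
  e0=[1,0,0] f→[1,2,3] g→[1,4]
  e1=[0,1,0] f→[2,4,3] g→[3,2]
  e2=[0,0,1] f→[1,3,4] g→[4,0]
  ⟦path⟧₁ = ⟨1 3 4; 4 2 0⟩
Path 2 = h;k:
  e0=[1,0,0] h→[0,2,2] k→[2,4]
  e1=[0,1,0] h→[3,3,4] k→[0,2]
  e2=[0,0,1] h→[1,1,4] k→[1,0]
  ⟦path⟧₂ = ⟨2 0 1; 4 2 0⟩
Equal? distinct morphisms ✗

Answer: DOES NOT COMMUTE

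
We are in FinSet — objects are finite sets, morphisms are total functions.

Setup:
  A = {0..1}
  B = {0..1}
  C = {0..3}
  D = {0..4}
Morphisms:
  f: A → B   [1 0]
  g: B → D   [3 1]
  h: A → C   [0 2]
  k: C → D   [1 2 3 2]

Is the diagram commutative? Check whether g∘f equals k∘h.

1) trace f;g:
  0 f→1 g→1
  1 f→0 g→3
  result₁ = [1 3]
2) trace h;k:
  0 h→0 k→1
  1 h→2 k→3
  result₂ = [1 3]
Equal? same morphism ✓

Answer: COMMUTES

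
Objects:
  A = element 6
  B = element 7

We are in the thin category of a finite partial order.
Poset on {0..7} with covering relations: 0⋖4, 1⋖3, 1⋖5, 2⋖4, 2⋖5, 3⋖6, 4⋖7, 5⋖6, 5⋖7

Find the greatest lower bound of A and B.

Answer: A∧B = 5

Derivation:
{x : x⊑A ∧ x⊑B} = {1,2,5}  (A=6, B=7)
  1 ⊑ 5
  2 ⊑ 5
  5 ⊑ 5
glb = 5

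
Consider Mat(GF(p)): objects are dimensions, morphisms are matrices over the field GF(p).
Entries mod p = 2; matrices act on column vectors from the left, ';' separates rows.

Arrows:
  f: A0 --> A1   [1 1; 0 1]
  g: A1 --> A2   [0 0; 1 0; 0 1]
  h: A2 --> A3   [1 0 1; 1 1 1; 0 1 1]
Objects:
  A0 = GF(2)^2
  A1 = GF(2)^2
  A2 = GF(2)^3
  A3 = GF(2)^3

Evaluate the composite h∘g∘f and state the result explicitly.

  e0=(1,0) f-->(1,0) g-->(0,1,0) h-->(0,1,1)
  e1=(0,1) f-->(1,1) g-->(0,1,1) h-->(1,0,0)
composite: [0 1; 1 0; 1 0]

Answer: [0 1; 1 0; 1 0]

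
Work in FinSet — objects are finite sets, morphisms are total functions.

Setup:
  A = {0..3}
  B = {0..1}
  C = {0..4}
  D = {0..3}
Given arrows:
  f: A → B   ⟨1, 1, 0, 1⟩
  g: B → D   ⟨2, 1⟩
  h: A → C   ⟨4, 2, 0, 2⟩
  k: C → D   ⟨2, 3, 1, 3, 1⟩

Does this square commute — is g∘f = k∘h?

Answer: COMMUTES

Trace:
1) trace f;g:
  0 f→1 g→1
  1 f→1 g→1
  2 f→0 g→2
  3 f→1 g→1
  result₁ = ⟨1, 1, 2, 1⟩
2) trace h;k:
  0 h→4 k→1
  1 h→2 k→1
  2 h→0 k→2
  3 h→2 k→1
  result₂ = ⟨1, 1, 2, 1⟩
Equal? YES — commutes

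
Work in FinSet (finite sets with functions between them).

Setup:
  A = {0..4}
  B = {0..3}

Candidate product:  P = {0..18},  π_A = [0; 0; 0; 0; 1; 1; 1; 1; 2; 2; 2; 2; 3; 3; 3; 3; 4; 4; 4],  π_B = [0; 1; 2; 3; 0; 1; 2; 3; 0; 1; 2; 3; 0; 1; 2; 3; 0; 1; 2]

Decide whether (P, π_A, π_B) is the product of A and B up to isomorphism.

|A|·|B| = 5·4 = 20;  |P| = 19
  → cardinalities differ; no bijection possible.

Answer: NOT A VALID PRODUCT — |P|=19 ≠ |A|·|B|=20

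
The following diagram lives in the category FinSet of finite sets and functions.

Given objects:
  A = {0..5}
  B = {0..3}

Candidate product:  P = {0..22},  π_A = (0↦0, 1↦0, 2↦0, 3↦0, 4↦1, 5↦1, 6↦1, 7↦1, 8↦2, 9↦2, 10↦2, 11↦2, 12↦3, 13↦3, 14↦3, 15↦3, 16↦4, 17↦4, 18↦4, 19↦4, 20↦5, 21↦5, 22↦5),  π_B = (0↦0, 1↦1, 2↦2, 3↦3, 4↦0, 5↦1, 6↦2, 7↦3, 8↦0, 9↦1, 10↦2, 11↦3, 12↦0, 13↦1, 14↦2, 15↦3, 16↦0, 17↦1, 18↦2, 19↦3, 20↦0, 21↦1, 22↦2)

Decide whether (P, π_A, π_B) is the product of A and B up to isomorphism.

|A|·|B| = 6·4 = 24;  |P| = 23
  → cardinalities differ; no bijection possible.

Answer: NOT A VALID PRODUCT — |P|=23 ≠ |A|·|B|=24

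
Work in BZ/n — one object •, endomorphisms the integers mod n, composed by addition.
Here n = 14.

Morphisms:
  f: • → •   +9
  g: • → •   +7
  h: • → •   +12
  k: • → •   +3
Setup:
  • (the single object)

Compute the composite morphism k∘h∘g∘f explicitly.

  0 +9≡9 +7≡2 +12≡0 +3≡3  (mod 14)
composite: +3

Answer: +3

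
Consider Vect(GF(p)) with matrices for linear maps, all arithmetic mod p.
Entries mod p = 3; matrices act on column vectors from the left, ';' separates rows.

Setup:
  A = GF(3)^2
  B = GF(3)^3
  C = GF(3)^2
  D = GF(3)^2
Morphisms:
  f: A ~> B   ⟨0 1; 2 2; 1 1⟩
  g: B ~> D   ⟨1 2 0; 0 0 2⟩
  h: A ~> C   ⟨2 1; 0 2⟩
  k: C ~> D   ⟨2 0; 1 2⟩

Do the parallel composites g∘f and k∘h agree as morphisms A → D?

Along f;g (path 1):
  e0=[1,0] f~>[0,2,1] g~>[1,2]
  e1=[0,1] f~>[1,2,1] g~>[2,2]
  composite₁ = ⟨1 2; 2 2⟩
Along h;k (path 2):
  e0=[1,0] h~>[2,0] k~>[1,2]
  e1=[0,1] h~>[1,2] k~>[2,2]
  composite₂ = ⟨1 2; 2 2⟩
Equal? YES — commutes

Answer: COMMUTES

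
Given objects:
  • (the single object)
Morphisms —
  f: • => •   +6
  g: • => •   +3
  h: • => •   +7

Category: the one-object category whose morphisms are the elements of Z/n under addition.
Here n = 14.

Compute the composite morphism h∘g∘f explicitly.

Answer: +2

Trace:
  0 +6≡6 +3≡9 +7≡2  (mod 14)
composite: +2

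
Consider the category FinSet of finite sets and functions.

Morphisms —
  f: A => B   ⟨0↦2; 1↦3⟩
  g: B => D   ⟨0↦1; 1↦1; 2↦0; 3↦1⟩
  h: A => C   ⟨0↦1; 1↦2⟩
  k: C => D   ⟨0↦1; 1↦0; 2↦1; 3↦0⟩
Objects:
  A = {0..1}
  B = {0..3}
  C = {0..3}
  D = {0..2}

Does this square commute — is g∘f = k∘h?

Answer: COMMUTES

Trace:
Along f;g (path 1):
  0 f=>2 g=>0
  1 f=>3 g=>1
  ⟦path⟧₁ = ⟨0↦0; 1↦1⟩
Along h;k (path 2):
  0 h=>1 k=>0
  1 h=>2 k=>1
  ⟦path⟧₂ = ⟨0↦0; 1↦1⟩
Equal? equal; square commutes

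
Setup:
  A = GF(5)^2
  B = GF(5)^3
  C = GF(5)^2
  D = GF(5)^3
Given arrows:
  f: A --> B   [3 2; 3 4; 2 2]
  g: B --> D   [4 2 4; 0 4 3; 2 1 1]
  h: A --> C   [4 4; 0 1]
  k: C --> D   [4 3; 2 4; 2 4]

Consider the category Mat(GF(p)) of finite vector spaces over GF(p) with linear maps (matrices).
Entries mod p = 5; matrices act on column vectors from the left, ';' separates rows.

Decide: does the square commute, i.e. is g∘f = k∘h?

Path 1 = f;g:
  e0=⟨1,0⟩ f-->⟨3,3,2⟩ g-->⟨1,3,1⟩
  e1=⟨0,1⟩ f-->⟨2,4,2⟩ g-->⟨4,2,0⟩
  ⟦path⟧₁ = [1 4; 3 2; 1 0]
Path 2 = h;k:
  e0=⟨1,0⟩ h-->⟨4,0⟩ k-->⟨1,3,3⟩
  e1=⟨0,1⟩ h-->⟨4,1⟩ k-->⟨4,2,2⟩
  ⟦path⟧₂ = [1 4; 3 2; 3 2]
Equal? distinct morphisms ✗

Answer: DOES NOT COMMUTE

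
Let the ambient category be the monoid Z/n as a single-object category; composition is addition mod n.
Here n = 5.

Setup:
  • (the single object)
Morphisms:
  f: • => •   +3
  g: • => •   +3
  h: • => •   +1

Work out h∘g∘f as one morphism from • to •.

  0 +3≡3 +3≡1 +1≡2  (mod 5)
result: +2

Answer: +2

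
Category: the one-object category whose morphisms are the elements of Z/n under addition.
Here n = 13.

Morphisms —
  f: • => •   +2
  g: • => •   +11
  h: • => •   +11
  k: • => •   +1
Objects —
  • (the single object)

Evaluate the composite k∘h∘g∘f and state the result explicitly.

Answer: +12

Derivation:
  0 +2≡2 +11≡0 +11≡11 +1≡12  (mod 13)
result: +12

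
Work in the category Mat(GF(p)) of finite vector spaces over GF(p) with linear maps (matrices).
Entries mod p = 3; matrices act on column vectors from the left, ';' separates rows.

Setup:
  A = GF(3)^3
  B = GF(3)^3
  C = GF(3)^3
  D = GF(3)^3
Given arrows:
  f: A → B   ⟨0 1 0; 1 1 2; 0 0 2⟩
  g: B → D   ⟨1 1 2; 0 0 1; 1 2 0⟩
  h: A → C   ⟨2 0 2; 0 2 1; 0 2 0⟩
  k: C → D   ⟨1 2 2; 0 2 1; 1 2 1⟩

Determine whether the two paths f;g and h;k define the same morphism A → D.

Along f;g (path 1):
  e0=[1,0,0] f→[0,1,0] g→[1,0,2]
  e1=[0,1,0] f→[1,1,0] g→[2,0,0]
  e2=[0,0,1] f→[0,2,2] g→[0,2,1]
  ⟦path⟧₁ = ⟨1 2 0; 0 0 2; 2 0 1⟩
Along h;k (path 2):
  e0=[1,0,0] h→[2,0,0] k→[2,0,2]
  e1=[0,1,0] h→[0,2,2] k→[2,0,0]
  e2=[0,0,1] h→[2,1,0] k→[1,2,1]
  ⟦path⟧₂ = ⟨2 2 1; 0 0 2; 2 0 1⟩
Equal? distinct morphisms ✗

Answer: DOES NOT COMMUTE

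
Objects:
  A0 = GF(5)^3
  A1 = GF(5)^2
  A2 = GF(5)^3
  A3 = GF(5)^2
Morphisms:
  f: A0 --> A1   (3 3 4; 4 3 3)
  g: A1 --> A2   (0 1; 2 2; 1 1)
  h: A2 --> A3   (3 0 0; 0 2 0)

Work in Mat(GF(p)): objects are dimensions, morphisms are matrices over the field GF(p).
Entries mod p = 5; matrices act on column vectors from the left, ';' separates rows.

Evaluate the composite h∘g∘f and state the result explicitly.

  e0=⟨1,0,0⟩ f-->⟨3,4⟩ g-->⟨4,4,2⟩ h-->⟨2,3⟩
  e1=⟨0,1,0⟩ f-->⟨3,3⟩ g-->⟨3,2,1⟩ h-->⟨4,4⟩
  e2=⟨0,0,1⟩ f-->⟨4,3⟩ g-->⟨3,4,2⟩ h-->⟨4,3⟩
⟦path⟧: (2 4 4; 3 4 3)

Answer: (2 4 4; 3 4 3)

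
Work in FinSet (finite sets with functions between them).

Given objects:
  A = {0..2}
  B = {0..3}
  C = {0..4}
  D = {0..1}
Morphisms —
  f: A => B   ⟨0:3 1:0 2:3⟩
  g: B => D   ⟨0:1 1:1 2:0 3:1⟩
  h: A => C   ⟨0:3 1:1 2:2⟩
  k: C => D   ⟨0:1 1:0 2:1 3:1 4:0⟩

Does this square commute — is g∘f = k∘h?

1) trace f;g:
  0 f=>3 g=>1
  1 f=>0 g=>1
  2 f=>3 g=>1
  ⟦path⟧₁ = ⟨0:1 1:1 2:1⟩
2) trace h;k:
  0 h=>3 k=>1
  1 h=>1 k=>0
  2 h=>2 k=>1
  ⟦path⟧₂ = ⟨0:1 1:0 2:1⟩
Equal? differ; not commutative

Answer: DOES NOT COMMUTE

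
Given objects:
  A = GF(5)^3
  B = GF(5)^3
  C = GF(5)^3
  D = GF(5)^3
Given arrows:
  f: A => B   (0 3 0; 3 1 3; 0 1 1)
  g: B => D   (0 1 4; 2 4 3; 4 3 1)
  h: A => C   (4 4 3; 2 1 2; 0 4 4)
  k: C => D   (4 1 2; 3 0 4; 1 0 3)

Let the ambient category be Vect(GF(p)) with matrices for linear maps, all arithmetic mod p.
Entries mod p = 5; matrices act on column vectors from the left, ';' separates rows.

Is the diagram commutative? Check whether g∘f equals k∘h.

Along f;g (path 1):
  e0=(1,0,0) f=>(0,3,0) g=>(3,2,4)
  e1=(0,1,0) f=>(3,1,1) g=>(0,3,1)
  e2=(0,0,1) f=>(0,3,1) g=>(2,0,0)
  result₁ = (3 0 2; 2 3 0; 4 1 0)
Along h;k (path 2):
  e0=(1,0,0) h=>(4,2,0) k=>(3,2,4)
  e1=(0,1,0) h=>(4,1,4) k=>(0,3,1)
  e2=(0,0,1) h=>(3,2,4) k=>(2,0,0)
  result₂ = (3 0 2; 2 3 0; 4 1 0)
Equal? same morphism ✓

Answer: COMMUTES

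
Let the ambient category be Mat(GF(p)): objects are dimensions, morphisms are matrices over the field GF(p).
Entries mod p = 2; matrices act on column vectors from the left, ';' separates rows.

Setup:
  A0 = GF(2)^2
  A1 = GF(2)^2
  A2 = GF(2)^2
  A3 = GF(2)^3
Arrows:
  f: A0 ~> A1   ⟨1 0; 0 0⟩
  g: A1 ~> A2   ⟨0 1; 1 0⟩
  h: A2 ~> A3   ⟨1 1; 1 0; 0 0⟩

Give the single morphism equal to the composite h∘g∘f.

Answer: ⟨1 0; 0 0; 0 0⟩

Trace:
  e0=[1,0] f~>[1,0] g~>[0,1] h~>[1,0,0]
  e1=[0,1] f~>[0,0] g~>[0,0] h~>[0,0,0]
result: ⟨1 0; 0 0; 0 0⟩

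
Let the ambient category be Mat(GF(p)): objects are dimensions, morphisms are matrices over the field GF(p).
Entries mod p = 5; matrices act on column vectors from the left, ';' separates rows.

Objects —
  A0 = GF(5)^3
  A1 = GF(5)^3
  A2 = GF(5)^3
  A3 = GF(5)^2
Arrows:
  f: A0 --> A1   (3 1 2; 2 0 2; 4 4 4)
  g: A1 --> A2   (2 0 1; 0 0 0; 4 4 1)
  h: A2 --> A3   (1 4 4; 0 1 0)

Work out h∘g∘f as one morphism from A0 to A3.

  e0=(1,0,0) f-->(3,2,4) g-->(0,0,4) h-->(1,0)
  e1=(0,1,0) f-->(1,0,4) g-->(1,0,3) h-->(3,0)
  e2=(0,0,1) f-->(2,2,4) g-->(3,0,0) h-->(3,0)
⟦path⟧: (1 3 3; 0 0 0)

Answer: (1 3 3; 0 0 0)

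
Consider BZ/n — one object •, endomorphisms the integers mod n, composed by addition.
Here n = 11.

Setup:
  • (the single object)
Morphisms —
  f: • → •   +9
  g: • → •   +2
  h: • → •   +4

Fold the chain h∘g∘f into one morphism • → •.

Answer: +4

Trace:
  0 +9≡9 +2≡0 +4≡4  (mod 11)
result: +4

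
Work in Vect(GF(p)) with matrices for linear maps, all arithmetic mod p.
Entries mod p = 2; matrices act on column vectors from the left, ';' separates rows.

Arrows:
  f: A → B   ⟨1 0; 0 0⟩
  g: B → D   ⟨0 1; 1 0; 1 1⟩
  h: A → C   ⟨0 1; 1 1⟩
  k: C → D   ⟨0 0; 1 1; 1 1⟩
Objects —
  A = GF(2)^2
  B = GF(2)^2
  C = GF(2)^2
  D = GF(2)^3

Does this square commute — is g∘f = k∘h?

Path 1 = f;g:
  e0=[1,0] f→[1,0] g→[0,1,1]
  e1=[0,1] f→[0,0] g→[0,0,0]
  composite₁ = ⟨0 0; 1 0; 1 0⟩
Path 2 = h;k:
  e0=[1,0] h→[0,1] k→[0,1,1]
  e1=[0,1] h→[1,1] k→[0,0,0]
  composite₂ = ⟨0 0; 1 0; 1 0⟩
Equal? equal; square commutes

Answer: COMMUTES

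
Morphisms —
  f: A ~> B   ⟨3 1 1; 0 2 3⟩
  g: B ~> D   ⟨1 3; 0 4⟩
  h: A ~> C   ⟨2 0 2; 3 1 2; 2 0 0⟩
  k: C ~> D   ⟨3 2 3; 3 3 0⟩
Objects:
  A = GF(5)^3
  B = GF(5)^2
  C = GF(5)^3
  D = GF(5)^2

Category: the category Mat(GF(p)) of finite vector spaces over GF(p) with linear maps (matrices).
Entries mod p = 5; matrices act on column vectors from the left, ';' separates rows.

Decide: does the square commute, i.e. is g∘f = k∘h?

Along f;g (path 1):
  e0=⟨1,0,0⟩ f~>⟨3,0⟩ g~>⟨3,0⟩
  e1=⟨0,1,0⟩ f~>⟨1,2⟩ g~>⟨2,3⟩
  e2=⟨0,0,1⟩ f~>⟨1,3⟩ g~>⟨0,2⟩
  result₁ = ⟨3 2 0; 0 3 2⟩
Along h;k (path 2):
  e0=⟨1,0,0⟩ h~>⟨2,3,2⟩ k~>⟨3,0⟩
  e1=⟨0,1,0⟩ h~>⟨0,1,0⟩ k~>⟨2,3⟩
  e2=⟨0,0,1⟩ h~>⟨2,2,0⟩ k~>⟨0,2⟩
  result₂ = ⟨3 2 0; 0 3 2⟩
Equal? YES — commutes

Answer: COMMUTES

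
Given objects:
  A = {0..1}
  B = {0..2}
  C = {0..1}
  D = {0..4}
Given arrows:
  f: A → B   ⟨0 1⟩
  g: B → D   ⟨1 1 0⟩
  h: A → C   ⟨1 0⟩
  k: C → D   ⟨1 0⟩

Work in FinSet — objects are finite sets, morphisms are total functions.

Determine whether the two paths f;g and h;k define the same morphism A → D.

1) trace f;g:
  0 f→0 g→1
  1 f→1 g→1
  ⟦path⟧₁ = ⟨1 1⟩
2) trace h;k:
  0 h→1 k→0
  1 h→0 k→1
  ⟦path⟧₂ = ⟨0 1⟩
Equal? distinct morphisms ✗

Answer: DOES NOT COMMUTE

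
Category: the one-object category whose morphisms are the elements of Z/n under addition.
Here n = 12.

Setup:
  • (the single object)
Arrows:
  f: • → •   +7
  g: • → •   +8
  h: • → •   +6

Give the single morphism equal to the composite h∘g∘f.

  0 +7≡7 +8≡3 +6≡9  (mod 12)
⟦path⟧: +9

Answer: +9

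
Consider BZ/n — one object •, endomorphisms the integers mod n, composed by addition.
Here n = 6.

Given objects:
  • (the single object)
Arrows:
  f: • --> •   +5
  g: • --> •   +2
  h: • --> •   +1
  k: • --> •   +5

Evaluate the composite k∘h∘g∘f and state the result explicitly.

Answer: +1

Trace:
  0 +5≡5 +2≡1 +1≡2 +5≡1  (mod 6)
composite: +1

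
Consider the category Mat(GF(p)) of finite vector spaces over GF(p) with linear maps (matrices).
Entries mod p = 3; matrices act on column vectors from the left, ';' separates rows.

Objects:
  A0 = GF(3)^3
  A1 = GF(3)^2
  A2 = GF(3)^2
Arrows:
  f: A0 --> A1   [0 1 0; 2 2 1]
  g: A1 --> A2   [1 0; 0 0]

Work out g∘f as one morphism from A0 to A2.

Answer: [0 1 0; 0 0 0]

Trace:
  e0=[1,0,0] f-->[0,2] g-->[0,0]
  e1=[0,1,0] f-->[1,2] g-->[1,0]
  e2=[0,0,1] f-->[0,1] g-->[0,0]
composite: [0 1 0; 0 0 0]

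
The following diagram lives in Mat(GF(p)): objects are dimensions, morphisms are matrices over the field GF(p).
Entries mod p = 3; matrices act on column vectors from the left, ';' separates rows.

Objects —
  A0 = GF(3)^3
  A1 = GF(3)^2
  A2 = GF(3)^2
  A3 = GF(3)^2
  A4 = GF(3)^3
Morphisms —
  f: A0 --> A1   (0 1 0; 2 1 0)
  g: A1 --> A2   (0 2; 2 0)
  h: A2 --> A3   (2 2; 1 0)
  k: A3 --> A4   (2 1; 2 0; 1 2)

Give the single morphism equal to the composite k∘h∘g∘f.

  e0=(1,0,0) f-->(0,2) g-->(1,0) h-->(2,1) k-->(2,1,1)
  e1=(0,1,0) f-->(1,1) g-->(2,2) h-->(2,2) k-->(0,1,0)
  e2=(0,0,1) f-->(0,0) g-->(0,0) h-->(0,0) k-->(0,0,0)
composite: (2 0 0; 1 1 0; 1 0 0)

Answer: (2 0 0; 1 1 0; 1 0 0)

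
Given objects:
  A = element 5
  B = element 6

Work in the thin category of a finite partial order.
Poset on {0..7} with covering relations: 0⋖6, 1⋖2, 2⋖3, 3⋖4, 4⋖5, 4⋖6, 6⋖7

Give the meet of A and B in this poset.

Answer: A∧B = 4

Work:
{x : x≤A ∧ x≤B} = {1,2,3,4}  (A=5, B=6)
  1 ≤ 4
  2 ≤ 4
  3 ≤ 4
  4 ≤ 4
glb = 4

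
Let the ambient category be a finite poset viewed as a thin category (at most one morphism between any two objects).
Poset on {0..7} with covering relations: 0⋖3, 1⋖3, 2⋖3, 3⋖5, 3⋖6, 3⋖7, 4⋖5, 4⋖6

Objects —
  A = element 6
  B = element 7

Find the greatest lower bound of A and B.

Lower bounds of A=6 and B=7: {0,1,2,3}
  0 ⊑ 3
  1 ⊑ 3
  2 ⊑ 3
  3 ⊑ 3
glb = 3

Answer: A∧B = 3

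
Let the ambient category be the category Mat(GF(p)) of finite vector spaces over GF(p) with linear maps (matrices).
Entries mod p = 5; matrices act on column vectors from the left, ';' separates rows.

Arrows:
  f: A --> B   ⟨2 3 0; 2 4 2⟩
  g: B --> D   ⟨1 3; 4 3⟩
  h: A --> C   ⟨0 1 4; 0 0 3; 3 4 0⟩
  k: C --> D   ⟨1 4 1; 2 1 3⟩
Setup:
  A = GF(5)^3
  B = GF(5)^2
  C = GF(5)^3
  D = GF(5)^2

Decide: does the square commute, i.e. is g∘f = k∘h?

Answer: COMMUTES

Derivation:
1) trace f;g:
  e0=(1,0,0) f-->(2,2) g-->(3,4)
  e1=(0,1,0) f-->(3,4) g-->(0,4)
  e2=(0,0,1) f-->(0,2) g-->(1,1)
  ⟦path⟧₁ = ⟨3 0 1; 4 4 1⟩
2) trace h;k:
  e0=(1,0,0) h-->(0,0,3) k-->(3,4)
  e1=(0,1,0) h-->(1,0,4) k-->(0,4)
  e2=(0,0,1) h-->(4,3,0) k-->(1,1)
  ⟦path⟧₂ = ⟨3 0 1; 4 4 1⟩
Equal? equal; square commutes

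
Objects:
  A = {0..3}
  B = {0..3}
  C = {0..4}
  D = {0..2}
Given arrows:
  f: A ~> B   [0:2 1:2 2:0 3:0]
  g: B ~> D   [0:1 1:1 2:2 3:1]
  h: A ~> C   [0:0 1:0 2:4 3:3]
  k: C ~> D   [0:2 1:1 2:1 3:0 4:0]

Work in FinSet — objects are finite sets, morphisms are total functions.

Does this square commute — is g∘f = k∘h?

1) trace f;g:
  0 f~>2 g~>2
  1 f~>2 g~>2
  2 f~>0 g~>1
  3 f~>0 g~>1
  ⟦path⟧₁ = [0:2 1:2 2:1 3:1]
2) trace h;k:
  0 h~>0 k~>2
  1 h~>0 k~>2
  2 h~>4 k~>0
  3 h~>3 k~>0
  ⟦path⟧₂ = [0:2 1:2 2:0 3:0]
Equal? NO — does not commute

Answer: DOES NOT COMMUTE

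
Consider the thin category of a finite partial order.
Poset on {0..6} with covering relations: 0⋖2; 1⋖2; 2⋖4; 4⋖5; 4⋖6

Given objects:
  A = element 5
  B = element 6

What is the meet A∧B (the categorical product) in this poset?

Lower bounds of A=5 and B=6: {0,1,2,4}
  0 ⊑ 4
  1 ⊑ 4
  2 ⊑ 4
  4 ⊑ 4
glb = 4

Answer: A∧B = 4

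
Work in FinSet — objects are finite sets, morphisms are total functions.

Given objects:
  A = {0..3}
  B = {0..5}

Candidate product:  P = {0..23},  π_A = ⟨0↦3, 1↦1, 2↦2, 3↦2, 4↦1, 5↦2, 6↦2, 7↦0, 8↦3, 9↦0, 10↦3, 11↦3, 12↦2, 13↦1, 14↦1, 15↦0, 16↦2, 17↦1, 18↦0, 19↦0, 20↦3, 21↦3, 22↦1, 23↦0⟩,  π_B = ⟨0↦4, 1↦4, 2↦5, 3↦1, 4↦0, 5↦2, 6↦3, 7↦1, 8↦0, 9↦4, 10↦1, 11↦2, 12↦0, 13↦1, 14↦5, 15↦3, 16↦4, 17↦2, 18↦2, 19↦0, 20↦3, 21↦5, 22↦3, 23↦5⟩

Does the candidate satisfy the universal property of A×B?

|A|·|B| = 4·6 = 24;  |P| = 24
Check the pairing map k ↦ (π_A(k), π_B(k)):
  0 ↦ (3,4)
  1 ↦ (1,4)
  2 ↦ (2,5)
  3 ↦ (2,1)
  4 ↦ (1,0)
  5 ↦ (2,2)
  6 ↦ (2,3)
  7 ↦ (0,1)
  8 ↦ (3,0)
  9 ↦ (0,4)
  10 ↦ (3,1)
  11 ↦ (3,2)
  12 ↦ (2,0)
  13 ↦ (1,1)
  14 ↦ (1,5)
  15 ↦ (0,3)
  16 ↦ (2,4)
  17 ↦ (1,2)
  18 ↦ (0,2)
  19 ↦ (0,0)
  20 ↦ (3,3)
  21 ↦ (3,5)
  22 ↦ (1,3)
  23 ↦ (0,5)
distinct pairs in image: 24 / 24 needed
  → bijection onto A×B; projections well-typed.

Answer: VALID PRODUCT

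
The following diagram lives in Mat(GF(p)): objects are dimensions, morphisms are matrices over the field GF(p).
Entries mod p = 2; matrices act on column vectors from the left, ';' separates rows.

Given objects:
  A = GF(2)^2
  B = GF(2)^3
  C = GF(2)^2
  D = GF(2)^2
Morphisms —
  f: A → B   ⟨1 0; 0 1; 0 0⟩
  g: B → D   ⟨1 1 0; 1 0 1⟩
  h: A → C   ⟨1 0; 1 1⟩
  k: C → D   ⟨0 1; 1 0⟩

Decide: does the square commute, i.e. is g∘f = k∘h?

1) trace f;g:
  e0=(1,0) f→(1,0,0) g→(1,1)
  e1=(0,1) f→(0,1,0) g→(1,0)
  result₁ = ⟨1 1; 1 0⟩
2) trace h;k:
  e0=(1,0) h→(1,1) k→(1,1)
  e1=(0,1) h→(0,1) k→(1,0)
  result₂ = ⟨1 1; 1 0⟩
Equal? YES — commutes

Answer: COMMUTES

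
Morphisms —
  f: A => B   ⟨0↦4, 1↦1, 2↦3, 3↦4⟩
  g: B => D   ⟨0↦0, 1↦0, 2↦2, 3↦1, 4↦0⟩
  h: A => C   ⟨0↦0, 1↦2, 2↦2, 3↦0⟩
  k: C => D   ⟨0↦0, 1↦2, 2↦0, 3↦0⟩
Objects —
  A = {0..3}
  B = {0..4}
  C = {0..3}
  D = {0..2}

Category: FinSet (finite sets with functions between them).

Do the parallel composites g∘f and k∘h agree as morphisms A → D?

Answer: DOES NOT COMMUTE

Derivation:
1) trace f;g:
  0 f=>4 g=>0
  1 f=>1 g=>0
  2 f=>3 g=>1
  3 f=>4 g=>0
  ⟦path⟧₁ = ⟨0↦0, 1↦0, 2↦1, 3↦0⟩
2) trace h;k:
  0 h=>0 k=>0
  1 h=>2 k=>0
  2 h=>2 k=>0
  3 h=>0 k=>0
  ⟦path⟧₂ = ⟨0↦0, 1↦0, 2↦0, 3↦0⟩
Equal? differ; not commutative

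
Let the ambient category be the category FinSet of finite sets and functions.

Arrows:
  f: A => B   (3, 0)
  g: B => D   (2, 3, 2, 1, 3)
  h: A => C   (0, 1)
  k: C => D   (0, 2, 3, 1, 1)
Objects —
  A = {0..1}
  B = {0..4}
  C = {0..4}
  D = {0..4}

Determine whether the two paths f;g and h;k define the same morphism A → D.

Path 1 = f;g:
  0 f=>3 g=>1
  1 f=>0 g=>2
  ⟦path⟧₁ = (1, 2)
Path 2 = h;k:
  0 h=>0 k=>0
  1 h=>1 k=>2
  ⟦path⟧₂ = (0, 2)
Equal? NO — does not commute

Answer: DOES NOT COMMUTE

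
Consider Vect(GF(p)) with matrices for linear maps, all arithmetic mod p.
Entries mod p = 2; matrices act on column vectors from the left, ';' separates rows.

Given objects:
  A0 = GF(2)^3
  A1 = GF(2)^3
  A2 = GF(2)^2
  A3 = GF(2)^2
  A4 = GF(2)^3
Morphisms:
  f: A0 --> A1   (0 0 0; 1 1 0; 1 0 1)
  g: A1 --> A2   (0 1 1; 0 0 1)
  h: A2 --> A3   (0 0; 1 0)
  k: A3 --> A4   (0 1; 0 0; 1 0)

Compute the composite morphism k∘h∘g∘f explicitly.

  e0=[1,0,0] f-->[0,1,1] g-->[0,1] h-->[0,0] k-->[0,0,0]
  e1=[0,1,0] f-->[0,1,0] g-->[1,0] h-->[0,1] k-->[1,0,0]
  e2=[0,0,1] f-->[0,0,1] g-->[1,1] h-->[0,1] k-->[1,0,0]
composite: (0 1 1; 0 0 0; 0 0 0)

Answer: (0 1 1; 0 0 0; 0 0 0)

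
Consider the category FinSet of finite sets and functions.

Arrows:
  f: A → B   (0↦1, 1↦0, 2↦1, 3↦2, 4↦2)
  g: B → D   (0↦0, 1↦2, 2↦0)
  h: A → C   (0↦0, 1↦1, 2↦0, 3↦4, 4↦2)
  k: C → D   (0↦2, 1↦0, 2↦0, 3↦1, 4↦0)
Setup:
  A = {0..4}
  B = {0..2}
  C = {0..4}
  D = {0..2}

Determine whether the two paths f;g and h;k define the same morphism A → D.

Path 1 = f;g:
  0 f→1 g→2
  1 f→0 g→0
  2 f→1 g→2
  3 f→2 g→0
  4 f→2 g→0
  composite₁ = (0↦2, 1↦0, 2↦2, 3↦0, 4↦0)
Path 2 = h;k:
  0 h→0 k→2
  1 h→1 k→0
  2 h→0 k→2
  3 h→4 k→0
  4 h→2 k→0
  composite₂ = (0↦2, 1↦0, 2↦2, 3↦0, 4↦0)
Equal? same morphism ✓

Answer: COMMUTES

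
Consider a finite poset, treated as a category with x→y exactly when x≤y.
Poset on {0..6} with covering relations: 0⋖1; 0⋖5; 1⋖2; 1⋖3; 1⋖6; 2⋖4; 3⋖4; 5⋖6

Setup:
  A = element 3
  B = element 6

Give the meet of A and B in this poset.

Common predecessors of 3,6: {0,1}
  0 <= 1
  1 <= 1
glb = 1

Answer: A∧B = 1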